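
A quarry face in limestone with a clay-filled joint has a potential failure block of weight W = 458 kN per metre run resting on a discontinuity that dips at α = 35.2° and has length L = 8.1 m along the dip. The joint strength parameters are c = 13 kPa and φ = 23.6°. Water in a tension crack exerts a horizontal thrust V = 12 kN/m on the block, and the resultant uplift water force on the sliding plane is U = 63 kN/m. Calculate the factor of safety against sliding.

Resolving the block weight along and normal to the plane and applying the Mohr–Coulomb strength on the joint:
N' = W cosα − U − V sinα = 458·cos35.2° − 63 − 12·sin35.2° = 304.3 kN/m
Driving force T = W sinα + V cosα = 458·sin35.2° + 12·cos35.2° = 273.8 kN/m
Resisting force R = c·L + N'·tanφ = 13·8.1 + 304.3·tan23.6° = 105.3 + 133.0 = 238.3 kN/m
FS = R / T = 238.3 / 273.8 = 0.870

FS = 0.87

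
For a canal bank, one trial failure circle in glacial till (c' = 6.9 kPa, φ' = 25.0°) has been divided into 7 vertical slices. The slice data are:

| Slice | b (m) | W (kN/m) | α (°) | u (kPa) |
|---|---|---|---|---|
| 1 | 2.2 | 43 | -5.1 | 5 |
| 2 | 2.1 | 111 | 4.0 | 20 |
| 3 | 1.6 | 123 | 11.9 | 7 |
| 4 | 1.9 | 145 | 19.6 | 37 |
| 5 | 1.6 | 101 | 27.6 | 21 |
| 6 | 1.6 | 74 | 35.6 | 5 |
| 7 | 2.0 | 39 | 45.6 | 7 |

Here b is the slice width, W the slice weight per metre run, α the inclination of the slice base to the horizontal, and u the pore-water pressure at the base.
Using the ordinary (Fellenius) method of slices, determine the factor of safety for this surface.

FS = 1.42

Ordinary method of slices: FS = Σ[c'·Δl_i + (W_i cosα_i − u_i·Δl_i)·tanφ'] / Σ W_i sinα_i, with Δl_i = b_i / cosα_i.
Slice 1: Δl = 2.2/cos(-5.1°) = 2.209 m; N'_1 = 43·cos(-5.1°) − 5·2.209 = 31.8; c'Δl = 15.24; W sinα = -3.8
Slice 2: Δl = 2.1/cos4.0° = 2.105 m; N'_2 = 111·cos4.0° − 20·2.105 = 68.6; c'Δl = 14.53; W sinα = 7.7
Slice 3: Δl = 1.6/cos11.9° = 1.635 m; N'_3 = 123·cos11.9° − 7·1.635 = 108.9; c'Δl = 11.28; W sinα = 25.4
Slice 4: Δl = 1.9/cos19.6° = 2.017 m; N'_4 = 145·cos19.6° − 37·2.017 = 62.0; c'Δl = 13.92; W sinα = 48.6
Slice 5: Δl = 1.6/cos27.6° = 1.805 m; N'_5 = 101·cos27.6° − 21·1.805 = 51.6; c'Δl = 12.46; W sinα = 46.8
Slice 6: Δl = 1.6/cos35.6° = 1.968 m; N'_6 = 74·cos35.6° − 5·1.968 = 50.3; c'Δl = 13.58; W sinα = 43.1
Slice 7: Δl = 2.0/cos45.6° = 2.859 m; N'_7 = 39·cos45.6° − 7·2.859 = 7.3; c'Δl = 19.72; W sinα = 27.9
Σc'Δl = 100.7 kN/m; ΣN' = 380.5 kN/m; ΣW sinα = 195.7 kN/m
Resisting = 100.7 + 380.5·tan25.0° = 100.7 + 177.4 = 278.2 kN/m
FS = 278.2 / 195.7 = 1.422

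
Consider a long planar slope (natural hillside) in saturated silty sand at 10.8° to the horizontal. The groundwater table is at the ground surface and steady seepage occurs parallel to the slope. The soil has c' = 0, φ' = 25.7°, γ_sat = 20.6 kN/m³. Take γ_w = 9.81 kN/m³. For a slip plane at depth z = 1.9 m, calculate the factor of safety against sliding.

FS = 1.32

With seepage parallel to the slope and the water table at the surface, the effective normal stress on the slip plane uses the buoyant unit weight γ' = γ_sat − γ_w while the driving shear stress uses γ_sat:
FS = [c' + γ' z cos²β tanφ'] / [γ_sat z sinβ cosβ]
(For c' = 0 this reduces to FS = (γ'/γ_sat)·tanφ'/tanβ.)
γ' = 20.6 − 9.81 = 10.79 kN/m³
Numerator = 0.0 + 10.79·1.9·cos²10.8°·tan25.7° = 0.0 + 10.79·1.9·0.9649·0.4813 = 9.520 kPa
Denominator = 20.6·1.9·sin10.8°·cos10.8° = 20.6·1.9·0.1874·0.9823 = 7.204 kPa
FS = 9.520 / 7.204 = 1.321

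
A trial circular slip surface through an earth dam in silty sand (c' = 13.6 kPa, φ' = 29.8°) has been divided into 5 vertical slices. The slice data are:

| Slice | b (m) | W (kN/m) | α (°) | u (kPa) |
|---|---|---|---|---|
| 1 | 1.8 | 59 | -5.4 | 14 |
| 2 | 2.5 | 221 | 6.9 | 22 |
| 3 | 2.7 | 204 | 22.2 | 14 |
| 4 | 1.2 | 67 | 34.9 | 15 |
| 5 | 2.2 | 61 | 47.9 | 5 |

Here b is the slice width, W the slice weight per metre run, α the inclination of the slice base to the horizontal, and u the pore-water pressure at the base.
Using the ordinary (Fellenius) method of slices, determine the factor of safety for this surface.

FS = 2.17

Ordinary method of slices: FS = Σ[c'·Δl_i + (W_i cosα_i − u_i·Δl_i)·tanφ'] / Σ W_i sinα_i, with Δl_i = b_i / cosα_i.
Slice 1: Δl = 1.8/cos(-5.4°) = 1.808 m; N'_1 = 59·cos(-5.4°) − 14·1.808 = 33.4; c'Δl = 24.59; W sinα = -5.6
Slice 2: Δl = 2.5/cos6.9° = 2.518 m; N'_2 = 221·cos6.9° − 22·2.518 = 164.0; c'Δl = 34.25; W sinα = 26.6
Slice 3: Δl = 2.7/cos22.2° = 2.916 m; N'_3 = 204·cos22.2° − 14·2.916 = 148.1; c'Δl = 39.66; W sinα = 77.1
Slice 4: Δl = 1.2/cos34.9° = 1.463 m; N'_4 = 67·cos34.9° − 15·1.463 = 33.0; c'Δl = 19.90; W sinα = 38.3
Slice 5: Δl = 2.2/cos47.9° = 3.281 m; N'_5 = 61·cos47.9° − 5·3.281 = 24.5; c'Δl = 44.63; W sinα = 45.3
Σc'Δl = 163.0 kN/m; ΣN' = 403.0 kN/m; ΣW sinα = 181.7 kN/m
Resisting = 163.0 + 403.0·tan29.8° = 163.0 + 230.8 = 393.8 kN/m
FS = 393.8 / 181.7 = 2.168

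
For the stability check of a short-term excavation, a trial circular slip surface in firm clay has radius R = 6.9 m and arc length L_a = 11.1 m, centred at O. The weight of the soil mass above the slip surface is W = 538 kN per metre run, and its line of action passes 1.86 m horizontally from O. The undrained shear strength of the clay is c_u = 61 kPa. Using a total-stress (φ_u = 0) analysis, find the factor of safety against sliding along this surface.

Taking moments about the centre O, the resisting moment is provided by the undrained shear strength acting along the arc:
M_R = c_u·L_a·R = 61·11.10·6.9 = 4672.0 kN·m/m
M_D = W·d = 538·1.86 = 1000.7 kN·m/m
FS = M_R / M_D = 4672.0 / 1000.7 = 4.669

FS = 4.67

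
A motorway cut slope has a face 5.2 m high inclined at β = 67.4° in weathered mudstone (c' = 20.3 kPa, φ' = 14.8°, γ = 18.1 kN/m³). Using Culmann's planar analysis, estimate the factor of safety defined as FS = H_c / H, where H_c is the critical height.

FS = 1.96

H_c = (4c'/γ) · sinβ cosφ' / [1 − cos(β − φ')]
    = (4·20.3/18.1) · sin67.4°·cos14.8° / [1 − cos52.6°]
    = 4.486 · 0.8926 / 0.3926 = 10.20 m
FS = H_c / H = 10.20 / 5.2 = 1.961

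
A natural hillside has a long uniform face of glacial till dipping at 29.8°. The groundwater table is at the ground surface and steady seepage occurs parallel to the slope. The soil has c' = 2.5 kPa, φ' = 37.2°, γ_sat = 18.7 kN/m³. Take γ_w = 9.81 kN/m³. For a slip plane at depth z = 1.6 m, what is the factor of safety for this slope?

FS = 0.82

With seepage parallel to the slope and the water table at the surface, the effective normal stress on the slip plane uses the buoyant unit weight γ' = γ_sat − γ_w while the driving shear stress uses γ_sat:
FS = [c' + γ' z cos²β tanφ'] / [γ_sat z sinβ cosβ]
γ' = 18.7 − 9.81 = 8.89 kN/m³
Numerator = 2.5 + 8.89·1.6·cos²29.8°·tan37.2° = 2.5 + 8.89·1.6·0.7530·0.7590 = 10.630 kPa
Denominator = 18.7·1.6·sin29.8°·cos29.8° = 18.7·1.6·0.4970·0.8678 = 12.903 kPa
FS = 10.630 / 12.903 = 0.824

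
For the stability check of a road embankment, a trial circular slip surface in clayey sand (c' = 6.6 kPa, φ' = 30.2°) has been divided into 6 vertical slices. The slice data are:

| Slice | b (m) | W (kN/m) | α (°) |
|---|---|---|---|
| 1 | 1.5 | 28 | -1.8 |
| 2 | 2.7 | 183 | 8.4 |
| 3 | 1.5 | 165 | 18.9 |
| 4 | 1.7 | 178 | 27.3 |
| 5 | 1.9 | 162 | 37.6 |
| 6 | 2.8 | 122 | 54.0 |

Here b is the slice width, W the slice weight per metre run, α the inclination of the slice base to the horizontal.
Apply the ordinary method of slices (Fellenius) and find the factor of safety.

FS = 1.45

Ordinary method of slices: FS = Σ[c'·Δl_i + (W_i cosα_i)·tanφ'] / Σ W_i sinα_i, with Δl_i = b_i / cosα_i.
Slice 1: Δl = 1.5/cos(-1.8°) = 1.501 m; N'_1 = 28·cos(-1.8°) = 28.0; c'Δl = 9.90; W sinα = -0.9
Slice 2: Δl = 2.7/cos8.4° = 2.729 m; N'_2 = 183·cos8.4° = 181.0; c'Δl = 18.01; W sinα = 26.7
Slice 3: Δl = 1.5/cos18.9° = 1.585 m; N'_3 = 165·cos18.9° = 156.1; c'Δl = 10.46; W sinα = 53.4
Slice 4: Δl = 1.7/cos27.3° = 1.913 m; N'_4 = 178·cos27.3° = 158.2; c'Δl = 12.63; W sinα = 81.6
Slice 5: Δl = 1.9/cos37.6° = 2.398 m; N'_5 = 162·cos37.6° = 128.4; c'Δl = 15.83; W sinα = 98.8
Slice 6: Δl = 2.8/cos54.0° = 4.764 m; N'_6 = 122·cos54.0° = 71.7; c'Δl = 31.44; W sinα = 98.7
Σc'Δl = 98.3 kN/m; ΣN' = 723.4 kN/m; ΣW sinα = 358.5 kN/m
Resisting = 98.3 + 723.4·tan30.2° = 98.3 + 421.0 = 519.3 kN/m
FS = 519.3 / 358.5 = 1.449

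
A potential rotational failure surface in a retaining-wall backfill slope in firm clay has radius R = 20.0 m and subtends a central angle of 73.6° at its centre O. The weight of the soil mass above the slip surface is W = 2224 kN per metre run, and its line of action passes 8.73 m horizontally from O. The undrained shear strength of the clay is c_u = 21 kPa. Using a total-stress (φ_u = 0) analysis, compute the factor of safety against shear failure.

Taking moments about the centre O, the resisting moment is provided by the undrained shear strength acting along the arc:
Arc length L_a = R·θ = 20.0·(73.6°·π/180) = 20.0·1.2846 = 25.69 m
M_R = c_u·L_a·R = 21·25.69·20.0 = 10790.3 kN·m/m
M_D = W·d = 2224·8.73 = 19415.5 kN·m/m
FS = M_R / M_D = 10790.3 / 19415.5 = 0.556

FS = 0.56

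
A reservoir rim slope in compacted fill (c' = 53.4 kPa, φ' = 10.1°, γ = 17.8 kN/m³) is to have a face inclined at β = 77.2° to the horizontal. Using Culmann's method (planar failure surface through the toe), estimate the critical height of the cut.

H_c = 18.86 m

Culmann's analysis gives the critical failure plane at α_cr = (β + φ')/2 = (77.2 + 10.1)/2 = 43.6°, and the critical height
H_c = (4c'/γ) · sinβ cosφ' / [1 − cos(β − φ')]
    = (4·53.4/17.8) · sin77.2°·cos10.1° / [1 − cos(67.1°)]
    = 12.000 · 0.9751·0.9845 / [1 − 0.3891]
    = 12.000 · 0.9600 / 0.6109
    = 18.86 m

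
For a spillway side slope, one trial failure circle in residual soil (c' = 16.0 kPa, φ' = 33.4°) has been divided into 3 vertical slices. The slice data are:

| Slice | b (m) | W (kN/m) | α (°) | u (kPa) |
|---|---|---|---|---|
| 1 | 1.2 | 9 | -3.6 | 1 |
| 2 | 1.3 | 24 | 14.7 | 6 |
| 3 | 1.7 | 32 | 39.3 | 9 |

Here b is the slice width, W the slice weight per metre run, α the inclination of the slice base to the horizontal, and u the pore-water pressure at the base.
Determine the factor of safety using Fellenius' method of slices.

Ordinary method of slices: FS = Σ[c'·Δl_i + (W_i cosα_i − u_i·Δl_i)·tanφ'] / Σ W_i sinα_i, with Δl_i = b_i / cosα_i.
Slice 1: Δl = 1.2/cos(-3.6°) = 1.202 m; N'_1 = 9·cos(-3.6°) − 1·1.202 = 7.8; c'Δl = 19.24; W sinα = -0.6
Slice 2: Δl = 1.3/cos14.7° = 1.344 m; N'_2 = 24·cos14.7° − 6·1.344 = 15.2; c'Δl = 21.50; W sinα = 6.1
Slice 3: Δl = 1.7/cos39.3° = 2.197 m; N'_3 = 32·cos39.3° − 9·2.197 = 5.0; c'Δl = 35.15; W sinα = 20.3
Σc'Δl = 75.9 kN/m; ΣN' = 27.9 kN/m; ΣW sinα = 25.8 kN/m
Resisting = 75.9 + 27.9·tan33.4° = 75.9 + 18.4 = 94.3 kN/m
FS = 94.3 / 25.8 = 3.656

FS = 3.66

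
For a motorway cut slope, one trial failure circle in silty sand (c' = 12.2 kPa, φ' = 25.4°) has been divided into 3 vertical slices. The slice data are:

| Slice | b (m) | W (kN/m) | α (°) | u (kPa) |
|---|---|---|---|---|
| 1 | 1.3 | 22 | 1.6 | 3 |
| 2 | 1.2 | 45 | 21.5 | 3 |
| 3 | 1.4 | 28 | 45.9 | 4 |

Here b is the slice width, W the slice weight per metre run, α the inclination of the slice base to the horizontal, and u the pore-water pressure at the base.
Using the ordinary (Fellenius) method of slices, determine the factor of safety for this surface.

Ordinary method of slices: FS = Σ[c'·Δl_i + (W_i cosα_i − u_i·Δl_i)·tanφ'] / Σ W_i sinα_i, with Δl_i = b_i / cosα_i.
Slice 1: Δl = 1.3/cos1.6° = 1.301 m; N'_1 = 22·cos1.6° − 3·1.301 = 18.1; c'Δl = 15.87; W sinα = 0.6
Slice 2: Δl = 1.2/cos21.5° = 1.290 m; N'_2 = 45·cos21.5° − 3·1.290 = 38.0; c'Δl = 15.73; W sinα = 16.5
Slice 3: Δl = 1.4/cos45.9° = 2.012 m; N'_3 = 28·cos45.9° − 4·2.012 = 11.4; c'Δl = 24.54; W sinα = 20.1
Σc'Δl = 56.1 kN/m; ΣN' = 67.5 kN/m; ΣW sinα = 37.2 kN/m
Resisting = 56.1 + 67.5·tan25.4° = 56.1 + 32.1 = 88.2 kN/m
FS = 88.2 / 37.2 = 2.370

FS = 2.37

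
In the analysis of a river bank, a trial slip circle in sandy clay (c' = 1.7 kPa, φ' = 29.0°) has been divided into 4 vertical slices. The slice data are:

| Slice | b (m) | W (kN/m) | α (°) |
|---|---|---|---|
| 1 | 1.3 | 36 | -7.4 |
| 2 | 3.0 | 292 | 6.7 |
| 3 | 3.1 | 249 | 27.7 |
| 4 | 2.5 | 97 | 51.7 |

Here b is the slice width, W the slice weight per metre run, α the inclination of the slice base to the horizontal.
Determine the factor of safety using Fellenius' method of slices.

FS = 1.61

Ordinary method of slices: FS = Σ[c'·Δl_i + (W_i cosα_i)·tanφ'] / Σ W_i sinα_i, with Δl_i = b_i / cosα_i.
Slice 1: Δl = 1.3/cos(-7.4°) = 1.311 m; N'_1 = 36·cos(-7.4°) = 35.7; c'Δl = 2.23; W sinα = -4.6
Slice 2: Δl = 3.0/cos6.7° = 3.021 m; N'_2 = 292·cos6.7° = 290.0; c'Δl = 5.14; W sinα = 34.1
Slice 3: Δl = 3.1/cos27.7° = 3.501 m; N'_3 = 249·cos27.7° = 220.5; c'Δl = 5.95; W sinα = 115.7
Slice 4: Δl = 2.5/cos51.7° = 4.034 m; N'_4 = 97·cos51.7° = 60.1; c'Δl = 6.86; W sinα = 76.1
Σc'Δl = 20.2 kN/m; ΣN' = 606.3 kN/m; ΣW sinα = 221.3 kN/m
Resisting = 20.2 + 606.3·tan29.0° = 20.2 + 336.1 = 356.2 kN/m
FS = 356.2 / 221.3 = 1.610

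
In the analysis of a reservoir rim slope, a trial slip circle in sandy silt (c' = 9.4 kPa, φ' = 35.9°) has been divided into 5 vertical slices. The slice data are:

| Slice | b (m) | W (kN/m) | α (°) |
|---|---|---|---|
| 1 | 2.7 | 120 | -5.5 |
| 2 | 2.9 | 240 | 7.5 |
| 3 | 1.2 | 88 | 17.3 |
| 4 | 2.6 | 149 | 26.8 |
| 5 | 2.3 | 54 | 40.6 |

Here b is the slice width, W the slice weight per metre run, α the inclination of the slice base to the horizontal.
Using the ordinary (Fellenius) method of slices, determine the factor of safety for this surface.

Ordinary method of slices: FS = Σ[c'·Δl_i + (W_i cosα_i)·tanφ'] / Σ W_i sinα_i, with Δl_i = b_i / cosα_i.
Slice 1: Δl = 2.7/cos(-5.5°) = 2.712 m; N'_1 = 120·cos(-5.5°) = 119.4; c'Δl = 25.50; W sinα = -11.5
Slice 2: Δl = 2.9/cos7.5° = 2.925 m; N'_2 = 240·cos7.5° = 237.9; c'Δl = 27.50; W sinα = 31.3
Slice 3: Δl = 1.2/cos17.3° = 1.257 m; N'_3 = 88·cos17.3° = 84.0; c'Δl = 11.81; W sinα = 26.2
Slice 4: Δl = 2.6/cos26.8° = 2.913 m; N'_4 = 149·cos26.8° = 133.0; c'Δl = 27.38; W sinα = 67.2
Slice 5: Δl = 2.3/cos40.6° = 3.029 m; N'_5 = 54·cos40.6° = 41.0; c'Δl = 28.47; W sinα = 35.1
Σc'Δl = 120.7 kN/m; ΣN' = 615.4 kN/m; ΣW sinα = 148.3 kN/m
Resisting = 120.7 + 615.4·tan35.9° = 120.7 + 445.5 = 566.1 kN/m
FS = 566.1 / 148.3 = 3.817

FS = 3.82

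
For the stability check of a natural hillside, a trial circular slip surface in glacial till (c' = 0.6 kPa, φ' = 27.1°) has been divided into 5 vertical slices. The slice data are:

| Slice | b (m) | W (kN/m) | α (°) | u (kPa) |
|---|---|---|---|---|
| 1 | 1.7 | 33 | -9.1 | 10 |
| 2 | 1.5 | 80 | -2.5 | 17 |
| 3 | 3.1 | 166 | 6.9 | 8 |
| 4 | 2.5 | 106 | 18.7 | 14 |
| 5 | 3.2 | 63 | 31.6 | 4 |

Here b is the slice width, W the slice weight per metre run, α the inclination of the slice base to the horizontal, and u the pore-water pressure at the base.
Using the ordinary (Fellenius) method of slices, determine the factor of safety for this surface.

Ordinary method of slices: FS = Σ[c'·Δl_i + (W_i cosα_i − u_i·Δl_i)·tanφ'] / Σ W_i sinα_i, with Δl_i = b_i / cosα_i.
Slice 1: Δl = 1.7/cos(-9.1°) = 1.722 m; N'_1 = 33·cos(-9.1°) − 10·1.722 = 15.4; c'Δl = 1.03; W sinα = -5.2
Slice 2: Δl = 1.5/cos(-2.5°) = 1.501 m; N'_2 = 80·cos(-2.5°) − 17·1.501 = 54.4; c'Δl = 0.90; W sinα = -3.5
Slice 3: Δl = 3.1/cos6.9° = 3.123 m; N'_3 = 166·cos6.9° − 8·3.123 = 139.8; c'Δl = 1.87; W sinα = 19.9
Slice 4: Δl = 2.5/cos18.7° = 2.639 m; N'_4 = 106·cos18.7° − 14·2.639 = 63.5; c'Δl = 1.58; W sinα = 34.0
Slice 5: Δl = 3.2/cos31.6° = 3.757 m; N'_5 = 63·cos31.6° − 4·3.757 = 38.6; c'Δl = 2.25; W sinα = 33.0
Σc'Δl = 7.6 kN/m; ΣN' = 311.7 kN/m; ΣW sinα = 78.2 kN/m
Resisting = 7.6 + 311.7·tan27.1° = 7.6 + 159.5 = 167.1 kN/m
FS = 167.1 / 78.2 = 2.136

FS = 2.14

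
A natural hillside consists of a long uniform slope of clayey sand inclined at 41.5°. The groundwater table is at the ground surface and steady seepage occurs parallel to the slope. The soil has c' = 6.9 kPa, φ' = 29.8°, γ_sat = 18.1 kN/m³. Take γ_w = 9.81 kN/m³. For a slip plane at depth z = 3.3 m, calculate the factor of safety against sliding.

With seepage parallel to the slope and the water table at the surface, the effective normal stress on the slip plane uses the buoyant unit weight γ' = γ_sat − γ_w while the driving shear stress uses γ_sat:
FS = [c' + γ' z cos²β tanφ'] / [γ_sat z sinβ cosβ]
γ' = 18.1 − 9.81 = 8.29 kN/m³
Numerator = 6.9 + 8.29·3.3·cos²41.5°·tan29.8° = 6.9 + 8.29·3.3·0.5609·0.5727 = 15.688 kPa
Denominator = 18.1·3.3·sin41.5°·cos41.5° = 18.1·3.3·0.6626·0.7490 = 29.642 kPa
FS = 15.688 / 29.642 = 0.529

FS = 0.53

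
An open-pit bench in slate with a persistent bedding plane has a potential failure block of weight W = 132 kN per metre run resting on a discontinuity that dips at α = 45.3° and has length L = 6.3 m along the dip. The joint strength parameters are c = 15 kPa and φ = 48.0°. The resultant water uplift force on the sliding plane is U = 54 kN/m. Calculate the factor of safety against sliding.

FS = 1.47

Resolving the block weight along and normal to the plane and applying the Mohr–Coulomb strength on the joint:
N' = W cosα − U = 132·cos45.3° − 54 = 38.8 kN/m
Driving force T = W sinα = 132·sin45.3° = 93.8 kN/m
Resisting force R = c·L + N'·tanφ = 15·6.3 + 38.8·tan48.0° = 94.5 + 43.1 = 137.6 kN/m
FS = R / T = 137.6 / 93.8 = 1.467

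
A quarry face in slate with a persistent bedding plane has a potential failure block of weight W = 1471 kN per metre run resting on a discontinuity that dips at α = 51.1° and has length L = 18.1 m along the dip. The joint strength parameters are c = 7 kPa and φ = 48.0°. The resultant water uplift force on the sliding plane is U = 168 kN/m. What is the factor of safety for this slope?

FS = 0.84

Resolving the block weight along and normal to the plane and applying the Mohr–Coulomb strength on the joint:
N' = W cosα − U = 1471·cos51.1° − 168 = 755.7 kN/m
Driving force T = W sinα = 1471·sin51.1° = 1144.8 kN/m
Resisting force R = c·L + N'·tanφ = 7·18.1 + 755.7·tan48.0° = 126.7 + 839.3 = 966.0 kN/m
FS = R / T = 966.0 / 1144.8 = 0.844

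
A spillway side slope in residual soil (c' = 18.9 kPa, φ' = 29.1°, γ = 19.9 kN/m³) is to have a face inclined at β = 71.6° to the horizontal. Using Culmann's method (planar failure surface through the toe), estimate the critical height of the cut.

H_c = 11.99 m

Culmann's analysis gives the critical failure plane at α_cr = (β + φ')/2 = (71.6 + 29.1)/2 = 50.3°, and the critical height
H_c = (4c'/γ) · sinβ cosφ' / [1 − cos(β − φ')]
    = (4·18.9/19.9) · sin71.6°·cos29.1° / [1 − cos(42.5°)]
    = 3.799 · 0.9489·0.8738 / [1 − 0.7373]
    = 3.799 · 0.8291 / 0.2627
    = 11.99 m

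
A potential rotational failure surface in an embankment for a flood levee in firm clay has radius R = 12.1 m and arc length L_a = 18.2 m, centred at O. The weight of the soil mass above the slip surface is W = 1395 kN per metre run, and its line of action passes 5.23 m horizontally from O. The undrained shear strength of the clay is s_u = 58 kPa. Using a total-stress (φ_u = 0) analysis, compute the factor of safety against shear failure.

FS = 1.75

Taking moments about the centre O, the resisting moment is provided by the undrained shear strength acting along the arc:
M_R = s_u·L_a·R = 58·18.20·12.1 = 12772.8 kN·m/m
M_D = W·d = 1395·5.23 = 7295.9 kN·m/m
FS = M_R / M_D = 12772.8 / 7295.9 = 1.751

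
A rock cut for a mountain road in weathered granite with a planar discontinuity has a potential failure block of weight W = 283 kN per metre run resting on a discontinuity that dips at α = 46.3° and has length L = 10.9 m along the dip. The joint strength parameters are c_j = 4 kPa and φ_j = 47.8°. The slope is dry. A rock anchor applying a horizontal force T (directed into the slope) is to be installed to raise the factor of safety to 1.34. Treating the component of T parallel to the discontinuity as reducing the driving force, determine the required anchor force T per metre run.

T = 9 kN/m

Resolving forces along and normal to the sliding plane, with the horizontal anchor force T adding T·sinα to the effective normal force and T·cosα acting up the plane against the driving force:
FS = [c_jL + (W cosα + T sinα) tanφ_j] / [W sinα − T cosα]
Without the anchor: N' = 195.5 kN/m, driving T_d = 204.6 kN/m, resisting R = 4·10.9 + 195.5·tan47.8° = 259.2 kN/m, FS = 1.27.
Setting FS = 1.34 and solving for T:
1.34·(204.6 − T cos46.3°) = 259.2 + T sin46.3°·tan47.8°
T·(sin46.3°·tan47.8° + 1.34·cos46.3°) = 1.34·204.6 − 259.2
T·(0.7230·1.1028 + 1.34·0.6909) = 274.2 − 259.2 = 14.9
T·1.7231 = 14.9
T = 8.7 kN/m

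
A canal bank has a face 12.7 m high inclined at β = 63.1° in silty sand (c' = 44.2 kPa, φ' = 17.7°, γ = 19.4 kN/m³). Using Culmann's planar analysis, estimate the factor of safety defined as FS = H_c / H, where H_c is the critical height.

H_c = (4c'/γ) · sinβ cosφ' / [1 − cos(β − φ')]
    = (4·44.2/19.4) · sin63.1°·cos17.7° / [1 − cos45.4°]
    = 9.113 · 0.8496 / 0.2978 = 26.00 m
FS = H_c / H = 26.00 / 12.7 = 2.047

FS = 2.05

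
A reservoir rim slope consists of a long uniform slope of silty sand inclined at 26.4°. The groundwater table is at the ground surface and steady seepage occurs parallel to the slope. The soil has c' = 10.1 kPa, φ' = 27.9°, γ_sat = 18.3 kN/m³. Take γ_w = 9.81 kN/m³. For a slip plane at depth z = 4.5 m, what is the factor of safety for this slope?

With seepage parallel to the slope and the water table at the surface, the effective normal stress on the slip plane uses the buoyant unit weight γ' = γ_sat − γ_w while the driving shear stress uses γ_sat:
FS = [c' + γ' z cos²β tanφ'] / [γ_sat z sinβ cosβ]
γ' = 18.3 − 9.81 = 8.49 kN/m³
Numerator = 10.1 + 8.49·4.5·cos²26.4°·tan27.9° = 10.1 + 8.49·4.5·0.8023·0.5295 = 26.329 kPa
Denominator = 18.3·4.5·sin26.4°·cos26.4° = 18.3·4.5·0.4446·0.8957 = 32.797 kPa
FS = 26.329 / 32.797 = 0.803

FS = 0.80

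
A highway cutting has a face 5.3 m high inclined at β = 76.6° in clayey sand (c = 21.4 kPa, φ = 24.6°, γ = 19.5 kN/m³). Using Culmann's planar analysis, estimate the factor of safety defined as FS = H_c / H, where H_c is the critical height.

H_c = (4c/γ) · sinβ cosφ / [1 − cos(β − φ)]
    = (4·21.4/19.5) · sin76.6°·cos24.6° / [1 − cos52.0°]
    = 4.390 · 0.8845 / 0.3843 = 10.10 m
FS = H_c / H = 10.10 / 5.3 = 1.906

FS = 1.91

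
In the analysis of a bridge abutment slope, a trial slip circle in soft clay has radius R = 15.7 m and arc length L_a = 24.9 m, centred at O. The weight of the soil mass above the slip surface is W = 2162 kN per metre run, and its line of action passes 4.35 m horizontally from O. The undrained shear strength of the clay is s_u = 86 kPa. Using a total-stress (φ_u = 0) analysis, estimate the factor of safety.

FS = 3.57

Taking moments about the centre O, the resisting moment is provided by the undrained shear strength acting along the arc:
M_R = s_u·L_a·R = 86·24.90·15.7 = 33620.0 kN·m/m
M_D = W·d = 2162·4.35 = 9404.7 kN·m/m
FS = M_R / M_D = 33620.0 / 9404.7 = 3.575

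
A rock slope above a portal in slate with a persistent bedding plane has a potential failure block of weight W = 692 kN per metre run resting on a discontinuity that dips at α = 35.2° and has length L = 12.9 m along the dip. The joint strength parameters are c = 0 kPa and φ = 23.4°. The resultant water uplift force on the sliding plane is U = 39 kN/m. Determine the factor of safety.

Resolving the block weight along and normal to the plane and applying the Mohr–Coulomb strength on the joint:
N' = W cosα − U = 692·cos35.2° − 39 = 526.5 kN/m
Driving force T = W sinα = 692·sin35.2° = 398.9 kN/m
Resisting force R = c·L + N'·tanφ = 0·12.9 + 526.5·tan23.4° = 0.0 + 227.8 = 227.8 kN/m
FS = R / T = 227.8 / 398.9 = 0.571

FS = 0.57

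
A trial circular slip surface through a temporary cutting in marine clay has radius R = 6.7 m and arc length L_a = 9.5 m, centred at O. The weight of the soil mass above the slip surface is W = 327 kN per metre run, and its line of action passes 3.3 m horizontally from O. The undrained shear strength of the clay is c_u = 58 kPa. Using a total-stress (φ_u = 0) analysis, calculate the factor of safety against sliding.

FS = 3.42

Taking moments about the centre O, the resisting moment is provided by the undrained shear strength acting along the arc:
M_R = c_u·L_a·R = 58·9.50·6.7 = 3691.7 kN·m/m
M_D = W·d = 327·3.3 = 1079.1 kN·m/m
FS = M_R / M_D = 3691.7 / 1079.1 = 3.421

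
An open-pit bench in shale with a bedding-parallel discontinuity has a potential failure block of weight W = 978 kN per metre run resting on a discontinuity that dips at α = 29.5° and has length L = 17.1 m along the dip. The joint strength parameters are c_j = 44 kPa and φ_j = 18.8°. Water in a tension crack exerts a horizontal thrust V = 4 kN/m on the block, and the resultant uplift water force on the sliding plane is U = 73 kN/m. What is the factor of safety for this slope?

Resolving the block weight along and normal to the plane and applying the Mohr–Coulomb strength on the joint:
N' = W cosα − U − V sinα = 978·cos29.5° − 73 − 4·sin29.5° = 776.2 kN/m
Driving force T = W sinα + V cosα = 978·sin29.5° + 4·cos29.5° = 485.1 kN/m
Resisting force R = c_j·L + N'·tanφ_j = 44·17.1 + 776.2·tan18.8° = 752.4 + 264.3 = 1016.7 kN/m
FS = R / T = 1016.7 / 485.1 = 2.096

FS = 2.10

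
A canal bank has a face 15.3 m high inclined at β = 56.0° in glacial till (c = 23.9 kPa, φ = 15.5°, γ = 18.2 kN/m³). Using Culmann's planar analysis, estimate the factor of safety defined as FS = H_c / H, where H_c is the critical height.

FS = 1.14

H_c = (4c/γ) · sinβ cosφ / [1 − cos(β − φ)]
    = (4·23.9/18.2) · sin56.0°·cos15.5° / [1 − cos40.5°]
    = 5.253 · 0.7989 / 0.2396 = 17.51 m
FS = H_c / H = 17.51 / 15.3 = 1.145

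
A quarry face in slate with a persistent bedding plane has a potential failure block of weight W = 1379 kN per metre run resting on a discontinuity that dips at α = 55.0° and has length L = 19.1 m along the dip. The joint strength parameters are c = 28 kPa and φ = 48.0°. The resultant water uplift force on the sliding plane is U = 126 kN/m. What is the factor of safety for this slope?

Resolving the block weight along and normal to the plane and applying the Mohr–Coulomb strength on the joint:
N' = W cosα − U = 1379·cos55.0° − 126 = 665.0 kN/m
Driving force T = W sinα = 1379·sin55.0° = 1129.6 kN/m
Resisting force R = c·L + N'·tanφ = 28·19.1 + 665.0·tan48.0° = 534.8 + 738.5 = 1273.3 kN/m
FS = R / T = 1273.3 / 1129.6 = 1.127

FS = 1.13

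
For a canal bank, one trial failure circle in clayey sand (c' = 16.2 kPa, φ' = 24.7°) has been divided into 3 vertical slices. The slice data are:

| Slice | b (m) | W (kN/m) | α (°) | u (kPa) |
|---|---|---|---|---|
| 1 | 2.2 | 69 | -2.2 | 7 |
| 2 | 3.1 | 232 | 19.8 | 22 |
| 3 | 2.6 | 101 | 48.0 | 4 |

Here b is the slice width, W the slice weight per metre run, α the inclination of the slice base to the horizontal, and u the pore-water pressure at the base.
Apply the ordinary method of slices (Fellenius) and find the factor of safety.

Ordinary method of slices: FS = Σ[c'·Δl_i + (W_i cosα_i − u_i·Δl_i)·tanφ'] / Σ W_i sinα_i, with Δl_i = b_i / cosα_i.
Slice 1: Δl = 2.2/cos(-2.2°) = 2.202 m; N'_1 = 69·cos(-2.2°) − 7·2.202 = 53.5; c'Δl = 35.67; W sinα = -2.6
Slice 2: Δl = 3.1/cos19.8° = 3.295 m; N'_2 = 232·cos19.8° − 22·3.295 = 145.8; c'Δl = 53.38; W sinα = 78.6
Slice 3: Δl = 2.6/cos48.0° = 3.886 m; N'_3 = 101·cos48.0° − 4·3.886 = 52.0; c'Δl = 62.95; W sinα = 75.1
Σc'Δl = 152.0 kN/m; ΣN' = 251.4 kN/m; ΣW sinα = 151.0 kN/m
Resisting = 152.0 + 251.4·tan24.7° = 152.0 + 115.6 = 267.6 kN/m
FS = 267.6 / 151.0 = 1.772

FS = 1.77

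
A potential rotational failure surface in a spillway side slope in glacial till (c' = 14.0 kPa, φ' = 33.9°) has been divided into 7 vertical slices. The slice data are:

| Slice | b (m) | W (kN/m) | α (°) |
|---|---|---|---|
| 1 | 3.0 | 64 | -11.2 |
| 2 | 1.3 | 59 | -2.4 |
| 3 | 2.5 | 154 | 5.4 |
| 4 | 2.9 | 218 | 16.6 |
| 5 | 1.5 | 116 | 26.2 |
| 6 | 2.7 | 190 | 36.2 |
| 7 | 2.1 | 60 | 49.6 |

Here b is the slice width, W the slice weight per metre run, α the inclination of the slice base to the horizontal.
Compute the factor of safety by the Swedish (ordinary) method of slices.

FS = 2.87

Ordinary method of slices: FS = Σ[c'·Δl_i + (W_i cosα_i)·tanφ'] / Σ W_i sinα_i, with Δl_i = b_i / cosα_i.
Slice 1: Δl = 3.0/cos(-11.2°) = 3.058 m; N'_1 = 64·cos(-11.2°) = 62.8; c'Δl = 42.82; W sinα = -12.4
Slice 2: Δl = 1.3/cos(-2.4°) = 1.301 m; N'_2 = 59·cos(-2.4°) = 58.9; c'Δl = 18.22; W sinα = -2.5
Slice 3: Δl = 2.5/cos5.4° = 2.511 m; N'_3 = 154·cos5.4° = 153.3; c'Δl = 35.16; W sinα = 14.5
Slice 4: Δl = 2.9/cos16.6° = 3.026 m; N'_4 = 218·cos16.6° = 208.9; c'Δl = 42.37; W sinα = 62.3
Slice 5: Δl = 1.5/cos26.2° = 1.672 m; N'_5 = 116·cos26.2° = 104.1; c'Δl = 23.40; W sinα = 51.2
Slice 6: Δl = 2.7/cos36.2° = 3.346 m; N'_6 = 190·cos36.2° = 153.3; c'Δl = 46.84; W sinα = 112.2
Slice 7: Δl = 2.1/cos49.6° = 3.240 m; N'_7 = 60·cos49.6° = 38.9; c'Δl = 45.36; W sinα = 45.7
Σc'Δl = 254.2 kN/m; ΣN' = 780.3 kN/m; ΣW sinα = 271.0 kN/m
Resisting = 254.2 + 780.3·tan33.9° = 254.2 + 524.3 = 778.5 kN/m
FS = 778.5 / 271.0 = 2.873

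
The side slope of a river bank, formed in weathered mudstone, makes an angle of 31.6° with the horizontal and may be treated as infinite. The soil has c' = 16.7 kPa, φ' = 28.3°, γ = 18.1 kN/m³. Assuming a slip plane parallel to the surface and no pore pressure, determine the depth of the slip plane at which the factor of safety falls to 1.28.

z = 5.11 m

Setting FS = 1.28 in FS = [c' + γz cos²β tanφ'] / [γz sinβ cosβ] and solving for z:
z = c' / [γ cosβ (FS·sinβ − cosβ·tanφ')]
  = 16.7 / [18.1·cos31.6°·(1.28·sin31.6° − cos31.6°·tan28.3°)]
  = 16.7 / [18.1·0.8517·(1.28·0.5240 − 0.8517·0.5384)]
  = 16.7 / 3.2697 = 5.108 m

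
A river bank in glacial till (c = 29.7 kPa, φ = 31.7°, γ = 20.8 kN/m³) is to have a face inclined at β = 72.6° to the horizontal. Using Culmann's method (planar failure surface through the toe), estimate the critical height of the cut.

Culmann's analysis gives the critical failure plane at α_cr = (β + φ)/2 = (72.6 + 31.7)/2 = 52.1°, and the critical height
H_c = (4c/γ) · sinβ cosφ / [1 − cos(β − φ)]
    = (4·29.7/20.8) · sin72.6°·cos31.7° / [1 − cos(40.9°)]
    = 5.712 · 0.9542·0.8508 / [1 − 0.7559]
    = 5.712 · 0.8119 / 0.2441
    = 18.99 m

H_c = 18.99 m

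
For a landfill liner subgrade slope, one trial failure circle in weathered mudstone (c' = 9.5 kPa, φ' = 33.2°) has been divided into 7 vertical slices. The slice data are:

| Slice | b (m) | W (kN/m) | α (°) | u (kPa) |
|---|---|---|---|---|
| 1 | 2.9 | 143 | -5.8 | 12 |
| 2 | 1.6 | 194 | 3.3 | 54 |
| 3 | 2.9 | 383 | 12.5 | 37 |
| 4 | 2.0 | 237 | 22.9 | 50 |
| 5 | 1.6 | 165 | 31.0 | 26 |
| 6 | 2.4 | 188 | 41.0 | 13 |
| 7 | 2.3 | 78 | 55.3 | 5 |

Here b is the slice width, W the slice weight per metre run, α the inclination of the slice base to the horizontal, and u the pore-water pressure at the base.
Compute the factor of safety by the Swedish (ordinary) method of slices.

FS = 1.59

Ordinary method of slices: FS = Σ[c'·Δl_i + (W_i cosα_i − u_i·Δl_i)·tanφ'] / Σ W_i sinα_i, with Δl_i = b_i / cosα_i.
Slice 1: Δl = 2.9/cos(-5.8°) = 2.915 m; N'_1 = 143·cos(-5.8°) − 12·2.915 = 107.3; c'Δl = 27.69; W sinα = -14.5
Slice 2: Δl = 1.6/cos3.3° = 1.603 m; N'_2 = 194·cos3.3° − 54·1.603 = 107.1; c'Δl = 15.23; W sinα = 11.2
Slice 3: Δl = 2.9/cos12.5° = 2.970 m; N'_3 = 383·cos12.5° − 37·2.970 = 264.0; c'Δl = 28.22; W sinα = 82.9
Slice 4: Δl = 2.0/cos22.9° = 2.171 m; N'_4 = 237·cos22.9° − 50·2.171 = 109.8; c'Δl = 20.63; W sinα = 92.2
Slice 5: Δl = 1.6/cos31.0° = 1.867 m; N'_5 = 165·cos31.0° − 26·1.867 = 92.9; c'Δl = 17.73; W sinα = 85.0
Slice 6: Δl = 2.4/cos41.0° = 3.180 m; N'_6 = 188·cos41.0° − 13·3.180 = 100.5; c'Δl = 30.21; W sinα = 123.3
Slice 7: Δl = 2.3/cos55.3° = 4.040 m; N'_7 = 78·cos55.3° − 5·4.040 = 24.2; c'Δl = 38.38; W sinα = 64.1
Σc'Δl = 178.1 kN/m; ΣN' = 805.9 kN/m; ΣW sinα = 444.3 kN/m
Resisting = 178.1 + 805.9·tan33.2° = 178.1 + 527.3 = 705.4 kN/m
FS = 705.4 / 444.3 = 1.588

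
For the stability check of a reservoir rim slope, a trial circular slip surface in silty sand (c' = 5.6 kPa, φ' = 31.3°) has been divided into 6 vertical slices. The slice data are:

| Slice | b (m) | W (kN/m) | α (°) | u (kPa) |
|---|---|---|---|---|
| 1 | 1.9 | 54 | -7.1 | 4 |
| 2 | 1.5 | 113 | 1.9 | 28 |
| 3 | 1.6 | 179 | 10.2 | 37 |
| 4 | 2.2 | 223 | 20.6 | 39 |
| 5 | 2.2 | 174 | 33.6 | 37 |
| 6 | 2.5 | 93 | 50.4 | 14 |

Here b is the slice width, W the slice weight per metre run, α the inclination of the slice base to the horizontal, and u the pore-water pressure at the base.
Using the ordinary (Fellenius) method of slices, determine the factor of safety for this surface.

Ordinary method of slices: FS = Σ[c'·Δl_i + (W_i cosα_i − u_i·Δl_i)·tanφ'] / Σ W_i sinα_i, with Δl_i = b_i / cosα_i.
Slice 1: Δl = 1.9/cos(-7.1°) = 1.915 m; N'_1 = 54·cos(-7.1°) − 4·1.915 = 45.9; c'Δl = 10.72; W sinα = -6.7
Slice 2: Δl = 1.5/cos1.9° = 1.501 m; N'_2 = 113·cos1.9° − 28·1.501 = 70.9; c'Δl = 8.40; W sinα = 3.7
Slice 3: Δl = 1.6/cos10.2° = 1.626 m; N'_3 = 179·cos10.2° − 37·1.626 = 116.0; c'Δl = 9.10; W sinα = 31.7
Slice 4: Δl = 2.2/cos20.6° = 2.350 m; N'_4 = 223·cos20.6° − 39·2.350 = 117.1; c'Δl = 13.16; W sinα = 78.5
Slice 5: Δl = 2.2/cos33.6° = 2.641 m; N'_5 = 174·cos33.6° − 37·2.641 = 47.2; c'Δl = 14.79; W sinα = 96.3
Slice 6: Δl = 2.5/cos50.4° = 3.922 m; N'_6 = 93·cos50.4° − 14·3.922 = 4.4; c'Δl = 21.96; W sinα = 71.7
Σc'Δl = 78.1 kN/m; ΣN' = 401.5 kN/m; ΣW sinα = 275.2 kN/m
Resisting = 78.1 + 401.5·tan31.3° = 78.1 + 244.1 = 322.3 kN/m
FS = 322.3 / 275.2 = 1.171

FS = 1.17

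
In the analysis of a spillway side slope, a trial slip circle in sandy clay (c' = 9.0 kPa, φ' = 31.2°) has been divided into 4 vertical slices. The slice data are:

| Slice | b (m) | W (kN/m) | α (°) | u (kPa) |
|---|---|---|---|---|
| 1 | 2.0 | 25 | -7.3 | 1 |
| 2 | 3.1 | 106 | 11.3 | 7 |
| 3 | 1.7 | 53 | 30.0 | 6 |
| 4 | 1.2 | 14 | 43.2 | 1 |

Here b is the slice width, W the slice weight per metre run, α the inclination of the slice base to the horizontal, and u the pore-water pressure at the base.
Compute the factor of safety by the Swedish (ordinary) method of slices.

Ordinary method of slices: FS = Σ[c'·Δl_i + (W_i cosα_i − u_i·Δl_i)·tanφ'] / Σ W_i sinα_i, with Δl_i = b_i / cosα_i.
Slice 1: Δl = 2.0/cos(-7.3°) = 2.016 m; N'_1 = 25·cos(-7.3°) − 1·2.016 = 22.8; c'Δl = 18.15; W sinα = -3.2
Slice 2: Δl = 3.1/cos11.3° = 3.161 m; N'_2 = 106·cos11.3° − 7·3.161 = 81.8; c'Δl = 28.45; W sinα = 20.8
Slice 3: Δl = 1.7/cos30.0° = 1.963 m; N'_3 = 53·cos30.0° − 6·1.963 = 34.1; c'Δl = 17.67; W sinα = 26.5
Slice 4: Δl = 1.2/cos43.2° = 1.646 m; N'_4 = 14·cos43.2° − 1·1.646 = 8.6; c'Δl = 14.82; W sinα = 9.6
Σc'Δl = 79.1 kN/m; ΣN' = 147.3 kN/m; ΣW sinα = 53.7 kN/m
Resisting = 79.1 + 147.3·tan31.2° = 79.1 + 89.2 = 168.3 kN/m
FS = 168.3 / 53.7 = 3.135

FS = 3.13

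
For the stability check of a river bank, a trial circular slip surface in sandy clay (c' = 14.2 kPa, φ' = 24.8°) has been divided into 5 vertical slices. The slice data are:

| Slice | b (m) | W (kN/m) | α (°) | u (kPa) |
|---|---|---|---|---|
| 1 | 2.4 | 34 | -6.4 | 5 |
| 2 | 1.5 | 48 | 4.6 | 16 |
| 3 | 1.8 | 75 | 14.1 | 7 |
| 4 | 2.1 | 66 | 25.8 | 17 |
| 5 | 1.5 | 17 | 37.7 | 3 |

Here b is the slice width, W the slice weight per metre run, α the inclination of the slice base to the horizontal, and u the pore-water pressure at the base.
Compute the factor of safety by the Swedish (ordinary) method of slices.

FS = 3.54

Ordinary method of slices: FS = Σ[c'·Δl_i + (W_i cosα_i − u_i·Δl_i)·tanφ'] / Σ W_i sinα_i, with Δl_i = b_i / cosα_i.
Slice 1: Δl = 2.4/cos(-6.4°) = 2.415 m; N'_1 = 34·cos(-6.4°) − 5·2.415 = 21.7; c'Δl = 34.29; W sinα = -3.8
Slice 2: Δl = 1.5/cos4.6° = 1.505 m; N'_2 = 48·cos4.6° − 16·1.505 = 23.8; c'Δl = 21.37; W sinα = 3.8
Slice 3: Δl = 1.8/cos14.1° = 1.856 m; N'_3 = 75·cos14.1° − 7·1.856 = 59.7; c'Δl = 26.35; W sinα = 18.3
Slice 4: Δl = 2.1/cos25.8° = 2.333 m; N'_4 = 66·cos25.8° − 17·2.333 = 19.8; c'Δl = 33.12; W sinα = 28.7
Slice 5: Δl = 1.5/cos37.7° = 1.896 m; N'_5 = 17·cos37.7° − 3·1.896 = 7.8; c'Δl = 26.92; W sinα = 10.4
Σc'Δl = 142.1 kN/m; ΣN' = 132.8 kN/m; ΣW sinα = 57.5 kN/m
Resisting = 142.1 + 132.8·tan24.8° = 142.1 + 61.3 = 203.4 kN/m
FS = 203.4 / 57.5 = 3.540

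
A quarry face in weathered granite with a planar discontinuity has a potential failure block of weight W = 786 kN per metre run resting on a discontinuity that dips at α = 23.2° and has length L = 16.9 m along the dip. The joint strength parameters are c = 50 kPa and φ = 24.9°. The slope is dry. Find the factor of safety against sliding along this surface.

FS = 3.81

Resolving the block weight along and normal to the plane and applying the Mohr–Coulomb strength on the joint:
N' = W cosα = 786·cos23.2° = 722.4 kN/m
Driving force T = W sinα = 786·sin23.2° = 309.6 kN/m
Resisting force R = c·L + N'·tanφ = 50·16.9 + 722.4·tan24.9° = 845.0 + 335.3 = 1180.3 kN/m
FS = R / T = 1180.3 / 309.6 = 3.812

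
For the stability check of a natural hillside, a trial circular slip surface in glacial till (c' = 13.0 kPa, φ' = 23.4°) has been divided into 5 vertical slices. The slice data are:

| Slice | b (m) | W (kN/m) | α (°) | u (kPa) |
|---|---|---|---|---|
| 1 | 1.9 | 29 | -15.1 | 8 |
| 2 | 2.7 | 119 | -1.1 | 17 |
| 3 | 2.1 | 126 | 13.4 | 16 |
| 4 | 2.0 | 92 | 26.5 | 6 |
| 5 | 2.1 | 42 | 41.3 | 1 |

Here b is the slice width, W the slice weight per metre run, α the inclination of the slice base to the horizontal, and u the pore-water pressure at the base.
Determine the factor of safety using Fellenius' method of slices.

FS = 3.08

Ordinary method of slices: FS = Σ[c'·Δl_i + (W_i cosα_i − u_i·Δl_i)·tanφ'] / Σ W_i sinα_i, with Δl_i = b_i / cosα_i.
Slice 1: Δl = 1.9/cos(-15.1°) = 1.968 m; N'_1 = 29·cos(-15.1°) − 8·1.968 = 12.3; c'Δl = 25.58; W sinα = -7.6
Slice 2: Δl = 2.7/cos(-1.1°) = 2.700 m; N'_2 = 119·cos(-1.1°) − 17·2.700 = 73.1; c'Δl = 35.11; W sinα = -2.3
Slice 3: Δl = 2.1/cos13.4° = 2.159 m; N'_3 = 126·cos13.4° − 16·2.159 = 88.0; c'Δl = 28.06; W sinα = 29.2
Slice 4: Δl = 2.0/cos26.5° = 2.235 m; N'_4 = 92·cos26.5° − 6·2.235 = 68.9; c'Δl = 29.05; W sinα = 41.1
Slice 5: Δl = 2.1/cos41.3° = 2.795 m; N'_5 = 42·cos41.3° − 1·2.795 = 28.8; c'Δl = 36.34; W sinα = 27.7
Σc'Δl = 154.1 kN/m; ΣN' = 271.0 kN/m; ΣW sinα = 88.1 kN/m
Resisting = 154.1 + 271.0·tan23.4° = 154.1 + 117.3 = 271.4 kN/m
FS = 271.4 / 88.1 = 3.080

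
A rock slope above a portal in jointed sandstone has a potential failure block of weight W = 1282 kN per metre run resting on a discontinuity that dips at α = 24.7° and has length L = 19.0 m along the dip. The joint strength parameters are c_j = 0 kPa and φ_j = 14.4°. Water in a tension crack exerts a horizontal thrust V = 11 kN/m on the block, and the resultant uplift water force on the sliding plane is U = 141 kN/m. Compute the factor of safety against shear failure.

FS = 0.48

Resolving the block weight along and normal to the plane and applying the Mohr–Coulomb strength on the joint:
N' = W cosα − U − V sinα = 1282·cos24.7° − 141 − 11·sin24.7° = 1019.1 kN/m
Driving force T = W sinα + V cosα = 1282·sin24.7° + 11·cos24.7° = 545.7 kN/m
Resisting force R = c_j·L + N'·tanφ_j = 0·19.0 + 1019.1·tan14.4° = 0.0 + 261.7 = 261.7 kN/m
FS = R / T = 261.7 / 545.7 = 0.480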